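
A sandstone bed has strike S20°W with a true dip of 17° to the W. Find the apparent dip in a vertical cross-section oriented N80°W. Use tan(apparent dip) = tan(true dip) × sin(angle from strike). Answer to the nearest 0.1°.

The strike is S20°W and the section trends N80°W; the acute angle between them is β = 80°.
tan(apparent dip) = tan 17° · sin 80° = 0.3011
apparent dip = arctan 0.3011 = 16.76°

16.8°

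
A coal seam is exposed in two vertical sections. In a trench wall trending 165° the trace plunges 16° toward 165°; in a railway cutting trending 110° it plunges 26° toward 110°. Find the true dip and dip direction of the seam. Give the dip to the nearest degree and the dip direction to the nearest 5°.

Each apparent-dip line lies in the plane. As unit vectors (x east, y north, z up), v₁ plunges 16°→165° and v₂ plunges 26°→110°.
Cross product v₁ × v₂ gives the pole to the plane: n ∝ (0.322, -0.124, 0.708).
tan δ = √(n_x²+n_y²)/n_z = 0.345/0.708, so δ = 26.0°.
Dip direction = atan2(0.322, -0.124) = 111° (azimuth of n's horizontal projection).

true dip 26°, dip direction 110°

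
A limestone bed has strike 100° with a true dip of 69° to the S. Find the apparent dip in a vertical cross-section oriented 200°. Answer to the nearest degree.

The strike is 100° and the section trends 200°; the acute angle between them is β = 80°.
tan(apparent dip) = tan 69° · sin 80° = 2.5655
α = arctan(2.5655) = 68.70°

69°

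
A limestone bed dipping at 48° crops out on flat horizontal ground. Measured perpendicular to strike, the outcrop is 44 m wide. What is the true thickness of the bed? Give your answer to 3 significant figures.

32.7 m

True thickness t = w · sin(dip) = 44 × sin 48°
t = 44 × 0.7431 = 32.698 m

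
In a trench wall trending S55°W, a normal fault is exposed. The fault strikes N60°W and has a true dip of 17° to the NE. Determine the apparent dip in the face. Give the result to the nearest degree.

The strike is N60°W and the section trends S55°W; the acute angle between them is β = 65°.
tan α = tan 17° × sin 65° = 0.3057 × 0.9063 = 0.2771
α = arctan(0.2771) = 15.49°

15°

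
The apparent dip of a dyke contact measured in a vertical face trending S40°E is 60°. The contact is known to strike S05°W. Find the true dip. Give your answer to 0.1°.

The section is 45° from the strike.
tan δ = tan α / sin β = tan 60° / sin 45° = 1.7321 / 0.7071 = 2.4495
true dip = arctan 2.4495 = 67.79°

67.8°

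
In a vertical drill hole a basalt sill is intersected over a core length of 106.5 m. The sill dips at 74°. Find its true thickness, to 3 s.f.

True thickness t = h · cos(dip) = 106.5 × cos 74°
t = 106.5 × 0.2756 = 29.355 m

29.4 m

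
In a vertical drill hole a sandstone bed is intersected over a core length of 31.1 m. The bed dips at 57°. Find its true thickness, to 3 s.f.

True thickness t = h · cos(dip) = 31.1 × cos 57°
t = 31.1 × 0.5446 = 16.938 m

16.9 m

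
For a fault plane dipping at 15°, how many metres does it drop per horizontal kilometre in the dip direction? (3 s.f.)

268 m

drop per km = 1000 × tan 15° = 1000 × 0.2679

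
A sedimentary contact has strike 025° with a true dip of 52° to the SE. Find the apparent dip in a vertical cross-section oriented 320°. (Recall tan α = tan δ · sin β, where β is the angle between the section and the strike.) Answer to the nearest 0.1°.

The strike is 025° and the section trends 320°; the acute angle between them is β = 65°.
tan(apparent dip) = tan 52° · sin 65° = 1.1600
α = arctan(1.1600) = 49.24°

49.2°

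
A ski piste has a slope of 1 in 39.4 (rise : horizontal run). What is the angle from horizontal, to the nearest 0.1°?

tan θ = 1/39.4 = 0.0254
θ = arctan(0.0254) = 1.45°

1.5°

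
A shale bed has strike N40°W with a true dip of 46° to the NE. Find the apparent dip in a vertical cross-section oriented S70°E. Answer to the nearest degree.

27°

The section lies 30° from the strike.
tan α = tan 46° × sin 30° = 1.0355 × 0.5000 = 0.5178
α = arctan(0.5178) = 27.37°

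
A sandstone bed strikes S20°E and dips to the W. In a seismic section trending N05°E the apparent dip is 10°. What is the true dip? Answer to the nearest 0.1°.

β = acute angle between strike S20°E and section N05°E = 25°.
tan δ = tan α / sin β = tan 10° / sin 25° = 0.1763 / 0.4226 = 0.4172
δ = arctan(0.4172) = 22.65°

22.6°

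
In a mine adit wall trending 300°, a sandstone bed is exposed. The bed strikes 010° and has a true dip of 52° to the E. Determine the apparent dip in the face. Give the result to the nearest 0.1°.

Angle between strike (010°) and section (300°): β = 70°.
tan(apparent dip) = tan 52° · sin 70° = 1.2028
α = arctan(1.2028) = 50.26°

50.3°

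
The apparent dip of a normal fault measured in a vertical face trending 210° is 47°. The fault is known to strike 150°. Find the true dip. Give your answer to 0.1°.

β = acute angle between strike 150° and section 210° = 60°.
tan δ = tan α / sin β = tan 47° / sin 60° = 1.0724 / 0.8660 = 1.2383
δ = arctan(1.2383) = 51.08°

51.1°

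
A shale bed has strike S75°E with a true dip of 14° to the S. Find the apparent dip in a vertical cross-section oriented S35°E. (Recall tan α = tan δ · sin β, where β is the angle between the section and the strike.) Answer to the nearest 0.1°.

9.1°

The strike is S75°E and the section trends S35°E; the acute angle between them is β = 40°.
tan(apparent dip) = tan 14° · sin 40° = 0.1603
apparent dip = arctan 0.1603 = 9.11°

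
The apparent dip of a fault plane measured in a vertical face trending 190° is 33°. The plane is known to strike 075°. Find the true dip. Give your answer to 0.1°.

β = acute angle between strike 075° and section 190° = 65°.
tan δ = tan α / sin β = tan 33° / sin 65° = 0.6494 / 0.9063 = 0.7165
δ = arctan(0.7165) = 35.62°

35.6°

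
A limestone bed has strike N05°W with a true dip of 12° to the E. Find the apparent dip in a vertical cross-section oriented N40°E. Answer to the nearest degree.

The section lies 45° from the strike.
tan(apparent dip) = tan 12° · sin 45° = 0.1503
α = arctan(0.1503) = 8.55°

9°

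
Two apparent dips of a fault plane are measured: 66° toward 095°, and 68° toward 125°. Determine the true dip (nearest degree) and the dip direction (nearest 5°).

Represent each trace as a vector plunging at its apparent dip toward its trend (east-north-up frame): v₁ = (0.405, -0.035, -0.914), v₂ = (0.307, -0.215, -0.927).
Cross product v₁ × v₂ gives the pole to the plane: n ∝ (0.163, -0.095, 0.076).
True dip = arccos(n_z / |n|) = arccos(0.3735) = 68.1°.
The horizontal component of n points toward azimuth atan2(n_x, n_y) = 120°, the dip direction.

true dip 68°, dip direction 120°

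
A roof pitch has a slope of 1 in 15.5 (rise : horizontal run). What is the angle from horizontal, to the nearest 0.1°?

tan θ = 1/15.5 = 0.0645
θ = arctan(0.0645) = 3.69°

3.7°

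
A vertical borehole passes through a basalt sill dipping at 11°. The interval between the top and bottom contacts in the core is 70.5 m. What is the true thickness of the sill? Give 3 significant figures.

True thickness t = h · cos(dip) = 70.5 × cos 11°
t = 70.5 × 0.9816 = 69.205 m

69.2 m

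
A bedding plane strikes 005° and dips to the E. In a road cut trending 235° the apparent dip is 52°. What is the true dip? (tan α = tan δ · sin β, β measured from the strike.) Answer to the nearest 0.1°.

β = acute angle between strike 005° and section 235° = 50°.
tan(true dip) = tan 52° / sin 50° = 1.6708
true dip = arctan 1.6708 = 59.10°

59.1°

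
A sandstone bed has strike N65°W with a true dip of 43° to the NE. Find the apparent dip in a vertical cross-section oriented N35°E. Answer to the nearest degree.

43°

Angle between strike (N65°W) and section (N35°E): β = 80°.
tan α = tan 43° × sin 80° = 0.9325 × 0.9848 = 0.9183
apparent dip = arctan 0.9183 = 42.56°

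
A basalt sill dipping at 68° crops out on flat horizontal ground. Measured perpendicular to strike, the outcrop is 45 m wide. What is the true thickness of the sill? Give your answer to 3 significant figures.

41.7 m

True thickness t = w · sin(dip) = 45 × sin 68°
t = 45 × 0.9272 = 41.723 m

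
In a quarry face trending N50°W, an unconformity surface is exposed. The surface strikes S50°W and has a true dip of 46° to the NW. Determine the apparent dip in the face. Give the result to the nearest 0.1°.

45.6°

The section lies 80° from the strike.
tan(apparent dip) = tan 46° · sin 80° = 1.0198
α = arctan(1.0198) = 45.56°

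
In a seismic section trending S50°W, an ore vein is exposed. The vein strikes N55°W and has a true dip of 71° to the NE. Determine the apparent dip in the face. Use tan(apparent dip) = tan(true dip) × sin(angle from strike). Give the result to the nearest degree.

70°

The section lies 75° from the strike.
tan α = tan 71° × sin 75° = 2.9042 × 0.9659 = 2.8053
apparent dip = arctan 2.8053 = 70.38°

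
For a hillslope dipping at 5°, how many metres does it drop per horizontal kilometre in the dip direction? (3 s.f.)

87.5 m

drop per km = 1000 × tan 5° = 1000 × 0.0875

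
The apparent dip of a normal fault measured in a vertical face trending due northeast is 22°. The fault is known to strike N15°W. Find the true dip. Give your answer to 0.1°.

The section is 60° from the strike.
tan(true dip) = tan 22° / sin 60° = 0.4665
δ = arctan(0.4665) = 25.01°

25.0°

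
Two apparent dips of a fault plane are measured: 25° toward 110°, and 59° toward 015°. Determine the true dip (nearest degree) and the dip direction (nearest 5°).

Represent each trace as a vector plunging at its apparent dip toward its trend (east-north-up frame): v₁ = (0.852, -0.310, -0.423), v₂ = (0.133, 0.497, -0.857).
Cross product v₁ × v₂ gives the pole to the plane: n ∝ (0.476, 0.674, 0.465).
Dip δ = arctan(|n_h|/n_z) = arctan(0.825/0.465) = 60.6°.
The horizontal component of n points toward azimuth atan2(n_x, n_y) = 35°, the dip direction.

true dip 61°, dip direction 035°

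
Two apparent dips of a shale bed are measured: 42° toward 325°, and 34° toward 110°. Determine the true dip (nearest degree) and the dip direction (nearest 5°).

true dip 69°, dip direction 035°

Represent each trace as a vector plunging at its apparent dip toward its trend (east-north-up frame): v₁ = (-0.426, 0.609, -0.669), v₂ = (0.779, -0.284, -0.559).
n = v₁ × v₂ = (0.530, 0.760, 0.353) (taken with n_z > 0).
Dip δ = arctan(|n_h|/n_z) = arctan(0.926/0.353) = 69.1°.
Dip direction = azimuth of (n_x, n_y) = atan2(0.530, 0.760) = 35°.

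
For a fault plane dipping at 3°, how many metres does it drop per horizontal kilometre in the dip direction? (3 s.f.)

52.4 m

drop per km = 1000 × tan 3° = 1000 × 0.0524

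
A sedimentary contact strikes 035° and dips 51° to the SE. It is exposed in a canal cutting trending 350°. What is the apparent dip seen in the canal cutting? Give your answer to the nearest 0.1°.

Angle between strike (035°) and section (350°): β = 45°.
tan α = tan 51° × sin 45° = 1.2349 × 0.7071 = 0.8732
α = arctan(0.8732) = 41.13°

41.1°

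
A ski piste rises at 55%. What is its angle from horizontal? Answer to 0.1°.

28.8°

tan θ = 55/100 = 0.5500
θ = arctan(0.5500) = 28.81°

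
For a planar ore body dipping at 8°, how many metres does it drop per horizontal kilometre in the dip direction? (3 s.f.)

141 m

drop per km = 1000 × tan 8° = 1000 × 0.1405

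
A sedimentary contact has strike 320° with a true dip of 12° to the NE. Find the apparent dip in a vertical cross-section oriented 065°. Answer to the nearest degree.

12°

The strike is 320° and the section trends 065°; the acute angle between them is β = 75°.
tan(apparent dip) = tan 12° · sin 75° = 0.2053
apparent dip = arctan 0.2053 = 11.60°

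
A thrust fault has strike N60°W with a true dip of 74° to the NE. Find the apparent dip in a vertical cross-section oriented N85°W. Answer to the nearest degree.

56°

The strike is N60°W and the section trends N85°W; the acute angle between them is β = 25°.
tan α = tan 74° × sin 25° = 3.4874 × 0.4226 = 1.4738
apparent dip = arctan 1.4738 = 55.84°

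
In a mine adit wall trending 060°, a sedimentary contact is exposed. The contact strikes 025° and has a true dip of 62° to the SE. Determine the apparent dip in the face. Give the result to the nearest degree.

47°

Angle between strike (025°) and section (060°): β = 35°.
tan α = tan 62° × sin 35° = 1.8807 × 0.5736 = 1.0787
α = arctan(1.0787) = 47.17°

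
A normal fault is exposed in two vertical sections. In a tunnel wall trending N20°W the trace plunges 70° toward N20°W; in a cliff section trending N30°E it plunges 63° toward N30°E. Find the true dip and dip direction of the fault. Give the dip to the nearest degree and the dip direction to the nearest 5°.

true dip 70°, dip direction 345°

The two traces are lines in the plane: v₁ = (sin 340°·cos 70°, cos 340°·cos 70°, −sin 70°), v₂ = (sin 30°·cos 63°, cos 30°·cos 63°, −sin 63°).
The plane normal is n = v₁ × v₂ ∝ (-0.083, 0.318, 0.119).
True dip = arccos(n_z / |n|) = arccos(0.3407) = 70.1°.
Dip direction = atan2(-0.083, 0.318) = 345° (azimuth of n's horizontal projection).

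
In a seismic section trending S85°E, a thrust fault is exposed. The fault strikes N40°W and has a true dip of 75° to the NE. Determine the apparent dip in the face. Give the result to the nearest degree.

69°

The section lies 45° from the strike.
tan(apparent dip) = tan 75° · sin 45° = 2.6390
apparent dip = arctan 2.6390 = 69.25°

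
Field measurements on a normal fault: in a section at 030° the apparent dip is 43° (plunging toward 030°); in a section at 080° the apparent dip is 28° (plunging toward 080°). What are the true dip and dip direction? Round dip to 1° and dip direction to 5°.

true dip 43°, dip direction 025°

Each apparent-dip line lies in the plane. As unit vectors (x east, y north, z up), v₁ plunges 43°→030° and v₂ plunges 28°→080°.
n = v₁ × v₂ = (0.193, 0.421, 0.495) (taken with n_z > 0).
tan δ = √(n_x²+n_y²)/n_z = 0.463/0.495, so δ = 43.1°.
Dip direction = atan2(0.193, 0.421) = 25° (azimuth of n's horizontal projection).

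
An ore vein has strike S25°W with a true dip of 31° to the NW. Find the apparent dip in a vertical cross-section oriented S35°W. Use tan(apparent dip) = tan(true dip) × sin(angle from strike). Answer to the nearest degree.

The section lies 10° from the strike.
tan(apparent dip) = tan 31° · sin 10° = 0.1043
apparent dip = arctan 0.1043 = 5.96°

6°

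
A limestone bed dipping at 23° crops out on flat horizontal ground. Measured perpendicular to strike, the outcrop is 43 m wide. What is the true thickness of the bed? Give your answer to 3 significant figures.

True thickness t = w · sin(dip) = 43 × sin 23°
t = 43 × 0.3907 = 16.801 m

16.8 m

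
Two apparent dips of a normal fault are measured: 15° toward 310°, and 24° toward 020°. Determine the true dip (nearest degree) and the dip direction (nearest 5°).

Represent each trace as a vector plunging at its apparent dip toward its trend (east-north-up frame): v₁ = (-0.740, 0.621, -0.259), v₂ = (0.312, 0.858, -0.407).
Cross product v₁ × v₂ gives the pole to the plane: n ∝ (0.030, 0.382, 0.829).
tan δ = √(n_x²+n_y²)/n_z = 0.383/0.829, so δ = 24.8°.
Dip direction = atan2(0.030, 0.382) = 5° (azimuth of n's horizontal projection).

true dip 25°, dip direction 005°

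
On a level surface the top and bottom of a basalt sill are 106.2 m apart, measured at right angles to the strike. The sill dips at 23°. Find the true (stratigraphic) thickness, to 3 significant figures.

41.5 m

True thickness t = w · sin(dip) = 106.2 × sin 23°
t = 106.2 × 0.3907 = 41.496 m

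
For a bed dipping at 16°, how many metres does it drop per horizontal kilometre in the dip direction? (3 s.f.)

287 m

drop per km = 1000 × tan 16° = 1000 × 0.2867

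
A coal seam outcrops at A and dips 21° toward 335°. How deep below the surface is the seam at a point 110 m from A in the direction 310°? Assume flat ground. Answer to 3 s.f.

38.3 m

The hole lies 25° from the dip direction, so the down-dip offset is 110 × cos 25° = 99.69 m.
Depth = down-dip offset × tan(dip) = 99.69 × tan 21° = 99.69 × 0.3839
Depth = 38.27 m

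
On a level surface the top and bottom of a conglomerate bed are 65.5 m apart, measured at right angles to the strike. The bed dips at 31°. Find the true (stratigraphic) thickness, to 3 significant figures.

33.7 m

True thickness t = w · sin(dip) = 65.5 × sin 31°
t = 65.5 × 0.5150 = 33.735 m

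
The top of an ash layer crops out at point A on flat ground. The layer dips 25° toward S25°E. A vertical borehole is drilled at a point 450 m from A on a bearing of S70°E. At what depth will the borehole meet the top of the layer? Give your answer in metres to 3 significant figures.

148 m

The hole lies 45° from the dip direction, so the down-dip offset is 450 × cos 45° = 318.20 m.
Depth = down-dip offset × tan(dip) = 318.20 × tan 25° = 318.20 × 0.4663
Depth = 148.38 m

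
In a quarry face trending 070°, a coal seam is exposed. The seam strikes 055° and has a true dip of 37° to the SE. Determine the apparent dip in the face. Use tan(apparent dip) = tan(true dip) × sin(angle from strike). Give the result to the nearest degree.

11°

The section lies 15° from the strike.
tan α = tan 37° × sin 15° = 0.7536 × 0.2588 = 0.1950
apparent dip = arctan 0.1950 = 11.04°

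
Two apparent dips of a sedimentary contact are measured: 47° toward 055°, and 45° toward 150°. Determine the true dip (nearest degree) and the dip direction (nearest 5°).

true dip 57°, dip direction 100°

Represent each trace as a vector plunging at its apparent dip toward its trend (east-north-up frame): v₁ = (0.559, 0.391, -0.731), v₂ = (0.354, -0.612, -0.707).
The plane normal is n = v₁ × v₂ ∝ (0.724, -0.136, 0.480).
Dip δ = arctan(|n_h|/n_z) = arctan(0.737/0.480) = 56.9°.
The horizontal component of n points toward azimuth atan2(n_x, n_y) = 101°, the dip direction.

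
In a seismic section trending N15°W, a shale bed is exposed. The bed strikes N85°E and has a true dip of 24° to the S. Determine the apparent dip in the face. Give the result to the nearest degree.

24°

Angle between strike (N85°E) and section (N15°W): β = 80°.
tan α = tan 24° × sin 80° = 0.4452 × 0.9848 = 0.4385
apparent dip = arctan 0.4385 = 23.68°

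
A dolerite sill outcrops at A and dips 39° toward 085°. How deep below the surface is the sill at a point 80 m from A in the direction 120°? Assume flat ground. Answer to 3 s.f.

The hole lies 35° from the dip direction, so the down-dip offset is 80 × cos 35° = 65.53 m.
Depth = down-dip offset × tan(dip) = 65.53 × tan 39° = 65.53 × 0.8098
Depth = 53.07 m

53.1 m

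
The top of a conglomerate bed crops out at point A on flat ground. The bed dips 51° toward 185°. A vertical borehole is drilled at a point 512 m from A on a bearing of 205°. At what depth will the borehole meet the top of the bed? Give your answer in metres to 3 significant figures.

The hole lies 20° from the dip direction, so the down-dip offset is 512 × cos 20° = 481.12 m.
Depth = down-dip offset × tan(dip) = 481.12 × tan 51° = 481.12 × 1.2349
Depth = 594.14 m

594 m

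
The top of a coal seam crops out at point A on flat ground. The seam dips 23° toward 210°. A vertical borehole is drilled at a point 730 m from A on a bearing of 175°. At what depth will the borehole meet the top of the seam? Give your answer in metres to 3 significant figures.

The hole lies 35° from the dip direction, so the down-dip offset is 730 × cos 35° = 597.98 m.
Depth = down-dip offset × tan(dip) = 597.98 × tan 23° = 597.98 × 0.4245
Depth = 253.83 m

254 m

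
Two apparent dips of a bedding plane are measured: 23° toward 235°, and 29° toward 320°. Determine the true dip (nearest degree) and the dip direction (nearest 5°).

true dip 34°, dip direction 285°

Represent each trace as a vector plunging at its apparent dip toward its trend (east-north-up frame): v₁ = (-0.754, -0.528, -0.391), v₂ = (-0.562, 0.670, -0.485).
The plane normal is n = v₁ × v₂ ∝ (-0.518, 0.146, 0.802).
Dip δ = arctan(|n_h|/n_z) = arctan(0.538/0.802) = 33.8°.
Dip direction = azimuth of (n_x, n_y) = atan2(-0.518, 0.146) = 286°.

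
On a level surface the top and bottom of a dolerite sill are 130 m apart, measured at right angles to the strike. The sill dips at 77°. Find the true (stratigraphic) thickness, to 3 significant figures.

127 m

True thickness t = w · sin(dip) = 130 × sin 77°
t = 130 × 0.9744 = 126.668 m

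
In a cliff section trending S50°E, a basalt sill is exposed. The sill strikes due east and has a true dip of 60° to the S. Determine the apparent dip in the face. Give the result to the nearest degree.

The strike is due east and the section trends S50°E; the acute angle between them is β = 40°.
tan α = tan 60° × sin 40° = 1.7321 × 0.6428 = 1.1133
α = arctan(1.1133) = 48.07°

48°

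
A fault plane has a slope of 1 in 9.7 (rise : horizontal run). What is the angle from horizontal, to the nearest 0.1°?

tan θ = 1/9.7 = 0.1031
θ = arctan(0.1031) = 5.89°

5.9°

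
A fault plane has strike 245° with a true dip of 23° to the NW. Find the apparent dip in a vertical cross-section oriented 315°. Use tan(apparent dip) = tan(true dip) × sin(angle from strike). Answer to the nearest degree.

22°

Angle between strike (245°) and section (315°): β = 70°.
tan(apparent dip) = tan 23° · sin 70° = 0.3989
apparent dip = arctan 0.3989 = 21.75°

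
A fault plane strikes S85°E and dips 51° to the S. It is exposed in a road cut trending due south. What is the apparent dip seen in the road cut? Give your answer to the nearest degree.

51°

The strike is S85°E and the section trends due south; the acute angle between them is β = 85°.
tan α = tan 51° × sin 85° = 1.2349 × 0.9962 = 1.2302
α = arctan(1.2302) = 50.89°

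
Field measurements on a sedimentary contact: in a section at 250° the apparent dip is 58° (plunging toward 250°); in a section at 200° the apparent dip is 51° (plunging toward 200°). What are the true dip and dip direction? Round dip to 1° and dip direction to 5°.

The two traces are lines in the plane: v₁ = (sin 250°·cos 58°, cos 250°·cos 58°, −sin 58°), v₂ = (sin 200°·cos 51°, cos 200°·cos 51°, −sin 51°).
Cross product v₁ × v₂ gives the pole to the plane: n ∝ (-0.361, -0.204, 0.255).
Dip δ = arctan(|n_h|/n_z) = arctan(0.415/0.255) = 58.4°.
The horizontal component of n points toward azimuth atan2(n_x, n_y) = 240°, the dip direction.

true dip 58°, dip direction 240°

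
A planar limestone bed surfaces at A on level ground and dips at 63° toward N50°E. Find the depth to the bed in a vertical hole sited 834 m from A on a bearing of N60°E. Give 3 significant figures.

The hole lies 10° from the dip direction, so the down-dip offset is 834 × cos 10° = 821.33 m.
Depth = down-dip offset × tan(dip) = 821.33 × tan 63° = 821.33 × 1.9626
Depth = 1611.95 m

1610 m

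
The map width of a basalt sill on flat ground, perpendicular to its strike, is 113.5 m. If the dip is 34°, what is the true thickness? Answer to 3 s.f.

True thickness t = w · sin(dip) = 113.5 × sin 34°
t = 113.5 × 0.5592 = 63.468 m

63.5 m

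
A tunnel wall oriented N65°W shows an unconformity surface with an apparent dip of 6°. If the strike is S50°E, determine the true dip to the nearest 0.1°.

β = acute angle between strike S50°E and section N65°W = 15°.
tan δ = tan α / sin β = tan 6° / sin 15° = 0.1051 / 0.2588 = 0.4061
true dip = arctan 0.4061 = 22.10°

22.1°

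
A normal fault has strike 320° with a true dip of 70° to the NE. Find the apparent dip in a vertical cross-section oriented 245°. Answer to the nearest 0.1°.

Angle between strike (320°) and section (245°): β = 75°.
tan α = tan 70° × sin 75° = 2.7475 × 0.9659 = 2.6539
α = arctan(2.6539) = 69.35°

69.4°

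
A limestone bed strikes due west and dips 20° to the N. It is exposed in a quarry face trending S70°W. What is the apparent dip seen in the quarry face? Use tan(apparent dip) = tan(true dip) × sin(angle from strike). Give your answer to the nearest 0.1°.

Angle between strike (due west) and section (S70°W): β = 20°.
tan(apparent dip) = tan 20° · sin 20° = 0.1245
apparent dip = arctan 0.1245 = 7.10°

7.1°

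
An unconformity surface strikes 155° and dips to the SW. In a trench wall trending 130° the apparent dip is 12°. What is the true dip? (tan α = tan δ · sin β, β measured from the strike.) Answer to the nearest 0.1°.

β = acute angle between strike 155° and section 130° = 25°.
tan δ = tan α / sin β = tan 12° / sin 25° = 0.2126 / 0.4226 = 0.5030
true dip = arctan 0.5030 = 26.70°

26.7°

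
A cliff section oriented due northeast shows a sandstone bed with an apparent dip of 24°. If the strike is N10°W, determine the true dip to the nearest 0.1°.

The section is 55° from the strike.
tan δ = tan α / sin β = tan 24° / sin 55° = 0.4452 / 0.8192 = 0.5435
δ = arctan(0.5435) = 28.53°

28.5°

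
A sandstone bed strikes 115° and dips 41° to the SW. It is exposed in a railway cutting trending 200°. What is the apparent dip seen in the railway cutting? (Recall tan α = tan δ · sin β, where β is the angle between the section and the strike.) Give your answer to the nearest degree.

41°

The strike is 115° and the section trends 200°; the acute angle between them is β = 85°.
tan(apparent dip) = tan 41° · sin 85° = 0.8660
apparent dip = arctan 0.8660 = 40.89°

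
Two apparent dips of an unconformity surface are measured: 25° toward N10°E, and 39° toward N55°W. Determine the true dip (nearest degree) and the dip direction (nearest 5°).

Represent each trace as a vector plunging at its apparent dip toward its trend (east-north-up frame): v₁ = (0.157, 0.893, -0.423), v₂ = (-0.637, 0.446, -0.629).
Cross product v₁ × v₂ gives the pole to the plane: n ∝ (-0.373, 0.368, 0.638).
Dip δ = arctan(|n_h|/n_z) = arctan(0.524/0.638) = 39.4°.
Dip direction = azimuth of (n_x, n_y) = atan2(-0.373, 0.368) = 315°.

true dip 39°, dip direction 315°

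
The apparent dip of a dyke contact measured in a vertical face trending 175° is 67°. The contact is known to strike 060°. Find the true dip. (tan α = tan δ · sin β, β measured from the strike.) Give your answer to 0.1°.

69.0°

β = acute angle between strike 060° and section 175° = 65°.
tan δ = tan α / sin β = tan 67° / sin 65° = 2.3559 / 0.9063 = 2.5994
δ = arctan(2.5994) = 68.96°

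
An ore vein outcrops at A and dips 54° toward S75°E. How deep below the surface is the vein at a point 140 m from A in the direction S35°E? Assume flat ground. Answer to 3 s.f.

The hole lies 40° from the dip direction, so the down-dip offset is 140 × cos 40° = 107.25 m.
Depth = down-dip offset × tan(dip) = 107.25 × tan 54° = 107.25 × 1.3764
Depth = 147.61 m

148 m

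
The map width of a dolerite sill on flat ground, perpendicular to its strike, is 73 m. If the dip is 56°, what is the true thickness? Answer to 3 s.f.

60.5 m

True thickness t = w · sin(dip) = 73 × sin 56°
t = 73 × 0.8290 = 60.520 m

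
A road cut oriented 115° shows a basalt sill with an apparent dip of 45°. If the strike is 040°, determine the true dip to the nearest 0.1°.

β = acute angle between strike 040° and section 115° = 75°.
tan δ = tan α / sin β = tan 45° / sin 75° = 1.0000 / 0.9659 = 1.0353
δ = arctan(1.0353) = 45.99°

46.0°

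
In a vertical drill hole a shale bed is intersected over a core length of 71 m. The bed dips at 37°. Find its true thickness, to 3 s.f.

56.7 m

True thickness t = h · cos(dip) = 71 × cos 37°
t = 71 × 0.7986 = 56.703 m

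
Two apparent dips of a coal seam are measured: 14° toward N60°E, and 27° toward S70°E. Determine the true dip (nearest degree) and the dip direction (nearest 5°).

true dip 27°, dip direction 120°

The two traces are lines in the plane: v₁ = (sin 60°·cos 14°, cos 60°·cos 14°, −sin 14°), v₂ = (sin 110°·cos 27°, cos 110°·cos 27°, −sin 27°).
Cross product v₁ × v₂ gives the pole to the plane: n ∝ (0.294, -0.179, 0.662).
True dip = arccos(n_z / |n|) = arccos(0.8873) = 27.5°.
Dip direction = azimuth of (n_x, n_y) = atan2(0.294, -0.179) = 121°.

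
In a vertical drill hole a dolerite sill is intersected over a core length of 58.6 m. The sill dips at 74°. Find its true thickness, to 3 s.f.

16.2 m

True thickness t = h · cos(dip) = 58.6 × cos 74°
t = 58.6 × 0.2756 = 16.152 m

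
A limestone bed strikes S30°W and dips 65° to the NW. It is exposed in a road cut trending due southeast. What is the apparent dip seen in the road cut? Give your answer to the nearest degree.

64°

The section lies 75° from the strike.
tan(apparent dip) = tan 65° · sin 75° = 2.0714
α = arctan(2.0714) = 64.23°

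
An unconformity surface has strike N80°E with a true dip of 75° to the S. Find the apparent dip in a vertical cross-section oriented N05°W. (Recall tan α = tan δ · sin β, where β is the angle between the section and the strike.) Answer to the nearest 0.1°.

74.9°

The section lies 85° from the strike.
tan α = tan 75° × sin 85° = 3.7321 × 0.9962 = 3.7178
apparent dip = arctan 3.7178 = 74.95°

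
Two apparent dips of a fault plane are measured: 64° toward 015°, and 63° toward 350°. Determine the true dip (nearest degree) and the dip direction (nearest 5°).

The two traces are lines in the plane: v₁ = (sin 15°·cos 64°, cos 15°·cos 64°, −sin 64°), v₂ = (sin 350°·cos 63°, cos 350°·cos 63°, −sin 63°).
The plane normal is n = v₁ × v₂ ∝ (0.025, 0.172, 0.084).
tan δ = √(n_x²+n_y²)/n_z = 0.174/0.084, so δ = 64.2°.
The horizontal component of n points toward azimuth atan2(n_x, n_y) = 8°, the dip direction.

true dip 64°, dip direction 010°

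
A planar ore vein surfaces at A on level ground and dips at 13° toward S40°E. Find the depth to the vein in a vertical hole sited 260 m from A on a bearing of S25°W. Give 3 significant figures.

25.4 m

The hole lies 65° from the dip direction, so the down-dip offset is 260 × cos 65° = 109.88 m.
Depth = down-dip offset × tan(dip) = 109.88 × tan 13° = 109.88 × 0.2309
Depth = 25.37 m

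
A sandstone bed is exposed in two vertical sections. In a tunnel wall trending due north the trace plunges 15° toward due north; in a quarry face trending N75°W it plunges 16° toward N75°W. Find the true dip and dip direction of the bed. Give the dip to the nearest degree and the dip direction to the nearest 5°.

true dip 19°, dip direction 320°

Represent each trace as a vector plunging at its apparent dip toward its trend (east-north-up frame): v₁ = (0.000, 0.966, -0.259), v₂ = (-0.929, 0.249, -0.276).
The plane normal is n = v₁ × v₂ ∝ (-0.202, 0.240, 0.897).
True dip = arccos(n_z / |n|) = arccos(0.9439) = 19.3°.
Dip direction = azimuth of (n_x, n_y) = atan2(-0.202, 0.240) = 320°.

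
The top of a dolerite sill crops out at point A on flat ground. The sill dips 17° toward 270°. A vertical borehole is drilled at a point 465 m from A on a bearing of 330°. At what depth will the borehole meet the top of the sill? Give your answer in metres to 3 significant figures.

The hole lies 60° from the dip direction, so the down-dip offset is 465 × cos 60° = 232.50 m.
Depth = down-dip offset × tan(dip) = 232.50 × tan 17° = 232.50 × 0.3057
Depth = 71.08 m

71.1 m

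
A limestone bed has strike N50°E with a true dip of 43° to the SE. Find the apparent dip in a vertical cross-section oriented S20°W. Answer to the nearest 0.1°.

The strike is N50°E and the section trends S20°W; the acute angle between them is β = 30°.
tan(apparent dip) = tan 43° · sin 30° = 0.4663
apparent dip = arctan 0.4663 = 25.00°

25.0°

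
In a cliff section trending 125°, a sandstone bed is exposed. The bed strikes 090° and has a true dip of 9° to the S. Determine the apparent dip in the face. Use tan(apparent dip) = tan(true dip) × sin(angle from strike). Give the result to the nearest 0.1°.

The section lies 35° from the strike.
tan(apparent dip) = tan 9° · sin 35° = 0.0908
α = arctan(0.0908) = 5.19°

5.2°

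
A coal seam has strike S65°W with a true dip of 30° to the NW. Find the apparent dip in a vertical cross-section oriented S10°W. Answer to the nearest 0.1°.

25.3°

The strike is S65°W and the section trends S10°W; the acute angle between them is β = 55°.
tan α = tan 30° × sin 55° = 0.5774 × 0.8192 = 0.4729
apparent dip = arctan 0.4729 = 25.31°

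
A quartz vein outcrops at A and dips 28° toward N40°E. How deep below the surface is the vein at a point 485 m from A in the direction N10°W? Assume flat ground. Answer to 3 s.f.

166 m

The hole lies 50° from the dip direction, so the down-dip offset is 485 × cos 50° = 311.75 m.
Depth = down-dip offset × tan(dip) = 311.75 × tan 28° = 311.75 × 0.5317
Depth = 165.76 m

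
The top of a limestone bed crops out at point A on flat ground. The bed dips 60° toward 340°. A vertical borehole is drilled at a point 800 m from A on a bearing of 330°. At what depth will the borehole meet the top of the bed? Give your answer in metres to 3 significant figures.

1360 m

The hole lies 10° from the dip direction, so the down-dip offset is 800 × cos 10° = 787.85 m.
Depth = down-dip offset × tan(dip) = 787.85 × tan 60° = 787.85 × 1.7321
Depth = 1364.59 m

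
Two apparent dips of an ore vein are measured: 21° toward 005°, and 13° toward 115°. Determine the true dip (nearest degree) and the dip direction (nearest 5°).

true dip 29°, dip direction 050°

The two traces are lines in the plane: v₁ = (sin 5°·cos 21°, cos 5°·cos 21°, −sin 21°), v₂ = (sin 115°·cos 13°, cos 115°·cos 13°, −sin 13°).
The plane normal is n = v₁ × v₂ ∝ (0.357, 0.298, 0.855).
tan δ = √(n_x²+n_y²)/n_z = 0.465/0.855, so δ = 28.5°.
The horizontal component of n points toward azimuth atan2(n_x, n_y) = 50°, the dip direction.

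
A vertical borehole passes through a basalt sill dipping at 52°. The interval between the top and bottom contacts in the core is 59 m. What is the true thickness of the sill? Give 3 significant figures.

36.3 m

True thickness t = h · cos(dip) = 59 × cos 52°
t = 59 × 0.6157 = 36.324 m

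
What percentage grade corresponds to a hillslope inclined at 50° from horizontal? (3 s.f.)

119%

grade % = 100 × tan 50° = 100 × 1.1918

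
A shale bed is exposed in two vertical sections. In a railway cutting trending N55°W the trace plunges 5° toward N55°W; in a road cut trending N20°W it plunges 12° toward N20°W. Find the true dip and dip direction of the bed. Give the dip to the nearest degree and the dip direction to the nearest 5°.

true dip 15°, dip direction 015°

The two traces are lines in the plane: v₁ = (sin 305°·cos 5°, cos 305°·cos 5°, −sin 5°), v₂ = (sin 340°·cos 12°, cos 340°·cos 12°, −sin 12°).
The plane normal is n = v₁ × v₂ ∝ (0.039, 0.141, 0.559).
Dip δ = arctan(|n_h|/n_z) = arctan(0.146/0.559) = 14.6°.
The horizontal component of n points toward azimuth atan2(n_x, n_y) = 15°, the dip direction.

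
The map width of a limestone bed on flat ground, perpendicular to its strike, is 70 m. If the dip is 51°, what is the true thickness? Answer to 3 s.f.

True thickness t = w · sin(dip) = 70 × sin 51°
t = 70 × 0.7771 = 54.400 m

54.4 m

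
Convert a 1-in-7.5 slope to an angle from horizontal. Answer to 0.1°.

7.6°

tan θ = 1/7.5 = 0.1333
θ = arctan(0.1333) = 7.59°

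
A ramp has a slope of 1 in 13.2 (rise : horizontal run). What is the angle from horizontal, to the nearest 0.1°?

tan θ = 1/13.2 = 0.0758
θ = arctan(0.0758) = 4.33°

4.3°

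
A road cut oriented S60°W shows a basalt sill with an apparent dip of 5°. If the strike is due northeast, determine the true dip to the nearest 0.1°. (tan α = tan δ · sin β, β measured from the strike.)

18.7°

The section is 15° from the strike.
tan(true dip) = tan 5° / sin 15° = 0.3380
true dip = arctan 0.3380 = 18.68°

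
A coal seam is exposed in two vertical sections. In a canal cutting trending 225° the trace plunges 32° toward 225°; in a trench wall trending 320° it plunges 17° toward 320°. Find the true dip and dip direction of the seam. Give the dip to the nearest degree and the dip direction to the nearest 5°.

Represent each trace as a vector plunging at its apparent dip toward its trend (east-north-up frame): v₁ = (-0.600, -0.600, -0.530), v₂ = (-0.615, 0.733, -0.292).
The plane normal is n = v₁ × v₂ ∝ (-0.564, -0.150, 0.808).
Dip δ = arctan(|n_h|/n_z) = arctan(0.583/0.808) = 35.8°.
Dip direction = azimuth of (n_x, n_y) = atan2(-0.564, -0.150) = 255°.

true dip 36°, dip direction 255°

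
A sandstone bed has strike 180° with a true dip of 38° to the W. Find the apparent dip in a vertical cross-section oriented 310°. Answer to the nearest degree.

Angle between strike (180°) and section (310°): β = 50°.
tan α = tan 38° × sin 50° = 0.7813 × 0.7660 = 0.5985
apparent dip = arctan 0.5985 = 30.90°

31°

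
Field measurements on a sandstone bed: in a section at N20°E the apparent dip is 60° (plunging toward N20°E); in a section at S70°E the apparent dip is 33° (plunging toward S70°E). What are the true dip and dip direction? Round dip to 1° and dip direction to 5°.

true dip 62°, dip direction 040°

Represent each trace as a vector plunging at its apparent dip toward its trend (east-north-up frame): v₁ = (0.171, 0.470, -0.866), v₂ = (0.788, -0.287, -0.545).
Cross product v₁ × v₂ gives the pole to the plane: n ∝ (0.504, 0.589, 0.419).
True dip = arccos(n_z / |n|) = arccos(0.4756) = 61.6°.
Dip direction = atan2(0.504, 0.589) = 41° (azimuth of n's horizontal projection).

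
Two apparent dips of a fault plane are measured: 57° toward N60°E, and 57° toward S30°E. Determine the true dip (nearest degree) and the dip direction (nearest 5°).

true dip 65°, dip direction 105°

The two traces are lines in the plane: v₁ = (sin 60°·cos 57°, cos 60°·cos 57°, −sin 57°), v₂ = (sin 150°·cos 57°, cos 150°·cos 57°, −sin 57°).
n = v₁ × v₂ = (0.624, -0.167, 0.297) (taken with n_z > 0).
tan δ = √(n_x²+n_y²)/n_z = 0.646/0.297, so δ = 65.3°.
Dip direction = atan2(0.624, -0.167) = 105° (azimuth of n's horizontal projection).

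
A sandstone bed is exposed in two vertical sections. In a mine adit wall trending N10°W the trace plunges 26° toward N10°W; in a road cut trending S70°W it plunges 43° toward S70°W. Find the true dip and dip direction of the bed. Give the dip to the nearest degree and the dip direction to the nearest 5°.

Represent each trace as a vector plunging at its apparent dip toward its trend (east-north-up frame): v₁ = (-0.156, 0.885, -0.438), v₂ = (-0.687, -0.250, -0.682).
n = v₁ × v₂ = (-0.713, 0.195, 0.647) (taken with n_z > 0).
Dip δ = arctan(|n_h|/n_z) = arctan(0.739/0.647) = 48.8°.
The horizontal component of n points toward azimuth atan2(n_x, n_y) = 285°, the dip direction.

true dip 49°, dip direction 285°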